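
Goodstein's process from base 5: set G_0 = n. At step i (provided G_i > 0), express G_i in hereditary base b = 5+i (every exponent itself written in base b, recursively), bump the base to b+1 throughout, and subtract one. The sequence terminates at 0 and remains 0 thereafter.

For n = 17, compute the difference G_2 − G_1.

17 —HB5→ 3·5 + 2 —bump→ 3·6 + 2 = 20 —(−1)→ 19
19 —HB6→ 3·6 + 1 —bump→ 3·7 + 1 = 22 —(−1)→ 21

2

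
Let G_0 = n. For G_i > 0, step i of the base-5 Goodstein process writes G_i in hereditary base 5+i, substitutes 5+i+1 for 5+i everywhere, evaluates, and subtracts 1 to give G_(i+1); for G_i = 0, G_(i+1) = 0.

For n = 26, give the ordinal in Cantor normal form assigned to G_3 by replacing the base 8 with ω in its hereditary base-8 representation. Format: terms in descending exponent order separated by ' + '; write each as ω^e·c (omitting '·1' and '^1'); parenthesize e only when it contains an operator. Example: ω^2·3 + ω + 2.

ω·6 + 5

[0] 26 ≡ 5^2 + 1 (base 5). Lift 6: 37. −1: 36.
[1] 36 ≡ 6^2 (base 6). Lift 7: 49. −1: 48.
[2] 48 ≡ 6·7 + 6 (base 7). Lift 8: 54. −1: 53.
[3] 53 ≡ 6·8 + 5 (base 8). Lift 9: 59. −1: 58.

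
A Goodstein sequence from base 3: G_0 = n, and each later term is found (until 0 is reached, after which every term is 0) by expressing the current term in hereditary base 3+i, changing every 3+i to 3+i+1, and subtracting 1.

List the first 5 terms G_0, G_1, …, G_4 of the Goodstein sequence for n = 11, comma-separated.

[0] 11 ≡ 3^2 + 2 (base 3). Lift 4: 18. −1: 17.
[1] 17 ≡ 4^2 + 1 (base 4). Lift 5: 26. −1: 25.
[2] 25 ≡ 5^2 (base 5). Lift 6: 36. −1: 35.
[3] 35 ≡ 5·6 + 5 (base 6). Lift 7: 40. −1: 39.

11, 17, 25, 35, 39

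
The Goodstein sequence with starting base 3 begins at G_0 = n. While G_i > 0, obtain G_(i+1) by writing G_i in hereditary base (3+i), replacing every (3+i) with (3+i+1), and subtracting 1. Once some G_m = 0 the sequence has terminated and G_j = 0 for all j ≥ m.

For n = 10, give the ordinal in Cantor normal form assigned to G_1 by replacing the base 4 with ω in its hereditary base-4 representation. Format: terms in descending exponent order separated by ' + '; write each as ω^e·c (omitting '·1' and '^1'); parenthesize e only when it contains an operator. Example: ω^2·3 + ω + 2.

(0) 10|_3 = 3^2 + 1 ↦ 4^2 + 1|_4 = 17 ⇒ 16
(1) 16|_4 = 4^2 ↦ 5^2|_5 = 25 ⇒ 24

ω^2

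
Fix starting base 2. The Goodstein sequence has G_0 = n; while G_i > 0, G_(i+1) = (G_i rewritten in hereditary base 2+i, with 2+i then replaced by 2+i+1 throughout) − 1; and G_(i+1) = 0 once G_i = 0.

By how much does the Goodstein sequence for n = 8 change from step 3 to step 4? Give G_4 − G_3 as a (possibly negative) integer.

base 2: 8 = 2^(2 + 1); at 3: 3^(3 + 1) = 81; next = 80
base 3: 80 = 2·3^3 + 2·3^2 + 2·3 + 2; at 4: 2·4^4 + 2·4^2 + 2·4 + 2 = 554; next = 553
base 4: 553 = 2·4^4 + 2·4^2 + 2·4 + 1; at 5: 2·5^5 + 2·5^2 + 2·5 + 1 = 6311; next = 6310
base 5: 6310 = 2·5^5 + 2·5^2 + 2·5; at 6: 2·6^6 + 2·6^2 + 2·6 = 93396; next = 93395

87085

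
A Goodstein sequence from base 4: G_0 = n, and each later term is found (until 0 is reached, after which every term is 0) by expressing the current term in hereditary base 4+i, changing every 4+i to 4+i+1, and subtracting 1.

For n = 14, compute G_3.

G_0=14  [base 4] 3·4 + 2  →[4↦5]→  3·5 + 2 = 17  −1 ⇒ G_1=16
G_1=16  [base 5] 3·5 + 1  →[5↦6]→  3·6 + 1 = 19  −1 ⇒ G_2=18
G_2=18  [base 6] 3·6  →[6↦7]→  3·7 = 21  −1 ⇒ G_3=20
G_3=20  [base 7] 2·7 + 6  →[7↦8]→  2·8 + 6 = 22  −1 ⇒ G_4=21

20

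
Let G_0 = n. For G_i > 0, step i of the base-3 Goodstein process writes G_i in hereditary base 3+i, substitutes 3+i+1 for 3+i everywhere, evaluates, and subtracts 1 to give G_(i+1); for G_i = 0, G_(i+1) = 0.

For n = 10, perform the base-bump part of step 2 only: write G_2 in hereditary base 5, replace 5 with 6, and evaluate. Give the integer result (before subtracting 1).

28

G_0=10  [base 3] 3^2 + 1  →[3↦4]→  4^2 + 1 = 17  −1 ⇒ G_1=16
G_1=16  [base 4] 4^2  →[4↦5]→  5^2 = 25  −1 ⇒ G_2=24
G_2=24  [base 5] 4·5 + 4  →[5↦6]→  4·6 + 4 = 28  −1 ⇒ G_3=27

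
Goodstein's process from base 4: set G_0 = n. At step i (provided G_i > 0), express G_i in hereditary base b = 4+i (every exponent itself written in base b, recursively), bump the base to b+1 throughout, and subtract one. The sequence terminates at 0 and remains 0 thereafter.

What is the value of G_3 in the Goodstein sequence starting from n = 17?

39

(0) 17|_4 = 4^2 + 1 ↦ 5^2 + 1|_5 = 26 ⇒ 25
(1) 25|_5 = 5^2 ↦ 6^2|_6 = 36 ⇒ 35
(2) 35|_6 = 5·6 + 5 ↦ 5·7 + 5|_7 = 40 ⇒ 39
(3) 39|_7 = 5·7 + 4 ↦ 5·8 + 4|_8 = 44 ⇒ 43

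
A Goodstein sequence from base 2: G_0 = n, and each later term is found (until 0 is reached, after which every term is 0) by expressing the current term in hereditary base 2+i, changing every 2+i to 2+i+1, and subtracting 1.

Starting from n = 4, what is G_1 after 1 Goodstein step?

G_0=4  [base 2] 2^2  →[2↦3]→  3^3 = 27  −1 ⇒ G_1=26
G_1=26  [base 3] 2·3^2 + 2·3 + 2  →[3↦4]→  2·4^2 + 2·4 + 2 = 42  −1 ⇒ G_2=41

26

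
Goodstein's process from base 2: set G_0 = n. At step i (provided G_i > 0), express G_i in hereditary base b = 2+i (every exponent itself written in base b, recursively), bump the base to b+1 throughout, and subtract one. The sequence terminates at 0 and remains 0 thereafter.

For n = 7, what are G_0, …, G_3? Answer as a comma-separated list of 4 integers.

i=0: 7 = 2^2 + 2 + 1 (b=2); 2→3: 3^3 + 3 + 1 = 31; 31−1 = 30
i=1: 30 = 3^3 + 3 (b=3); 3→4: 4^4 + 4 = 260; 260−1 = 259
i=2: 259 = 4^4 + 3 (b=4); 4→5: 5^5 + 3 = 3128; 3128−1 = 3127

7, 30, 259, 3127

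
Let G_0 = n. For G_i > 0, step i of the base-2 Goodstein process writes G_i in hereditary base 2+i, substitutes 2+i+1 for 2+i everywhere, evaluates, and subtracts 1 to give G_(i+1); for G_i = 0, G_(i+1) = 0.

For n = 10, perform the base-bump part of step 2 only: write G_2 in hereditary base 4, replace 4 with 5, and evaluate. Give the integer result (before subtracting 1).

10 —HB2→ 2^(2 + 1) + 2 —bump→ 3^(3 + 1) + 3 = 84 —(−1)→ 83
83 —HB3→ 3^(3 + 1) + 2 —bump→ 4^(4 + 1) + 2 = 1026 —(−1)→ 1025

15626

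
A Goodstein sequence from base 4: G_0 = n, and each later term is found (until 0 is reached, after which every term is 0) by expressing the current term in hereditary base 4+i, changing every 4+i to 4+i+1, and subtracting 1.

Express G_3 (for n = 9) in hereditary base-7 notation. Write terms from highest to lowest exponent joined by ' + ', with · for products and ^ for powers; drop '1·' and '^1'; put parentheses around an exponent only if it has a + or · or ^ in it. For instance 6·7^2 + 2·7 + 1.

7 + 4

step 0: 9 = 2·4 + 1; sub 5 for 4: 2·5 + 1; = 11; G_1 = 11−1 = 10
step 1: 10 = 2·5; sub 6 for 5: 2·6; = 12; G_2 = 12−1 = 11
step 2: 11 = 6 + 5; sub 7 for 6: 7 + 5; = 12; G_3 = 12−1 = 11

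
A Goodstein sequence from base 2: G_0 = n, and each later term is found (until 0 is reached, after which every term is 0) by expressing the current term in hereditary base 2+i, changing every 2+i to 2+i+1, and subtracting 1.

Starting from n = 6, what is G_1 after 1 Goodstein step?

[0] 6 ≡ 2^2 + 2 (base 2). Lift 3: 30. −1: 29.
[1] 29 ≡ 3^3 + 2 (base 3). Lift 4: 258. −1: 257.

29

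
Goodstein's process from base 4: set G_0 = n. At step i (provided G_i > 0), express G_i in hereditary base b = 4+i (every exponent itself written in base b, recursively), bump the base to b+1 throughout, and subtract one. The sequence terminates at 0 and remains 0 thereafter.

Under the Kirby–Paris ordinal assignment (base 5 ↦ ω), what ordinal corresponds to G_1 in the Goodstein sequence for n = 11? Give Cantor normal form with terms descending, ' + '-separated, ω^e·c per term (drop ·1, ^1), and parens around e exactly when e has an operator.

ω·2 + 2

step 0: 11 = 2·4 + 3; sub 5 for 4: 2·5 + 3; = 13; G_1 = 13−1 = 12
step 1: 12 = 2·5 + 2; sub 6 for 5: 2·6 + 2; = 14; G_2 = 14−1 = 13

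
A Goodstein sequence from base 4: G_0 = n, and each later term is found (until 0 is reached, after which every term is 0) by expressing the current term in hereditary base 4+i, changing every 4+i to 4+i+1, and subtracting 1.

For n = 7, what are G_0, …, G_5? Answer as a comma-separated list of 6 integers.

i=0: 7 = 4 + 3 (b=4); 4→5: 5 + 3 = 8; 8−1 = 7
i=1: 7 = 5 + 2 (b=5); 5→6: 6 + 2 = 8; 8−1 = 7
i=2: 7 = 6 + 1 (b=6); 6→7: 7 + 1 = 8; 8−1 = 7
i=3: 7 = 7 (b=7); 7→8: 8 = 8; 8−1 = 7
i=4: 7 = 7 (b=8); 8→9: 7 = 7; 7−1 = 6

7, 7, 7, 7, 7, 6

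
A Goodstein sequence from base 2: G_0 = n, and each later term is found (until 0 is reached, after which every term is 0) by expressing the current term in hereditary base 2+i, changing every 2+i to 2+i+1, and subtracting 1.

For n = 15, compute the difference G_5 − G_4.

6261751

G_0=15  [base 2] 2^(2 + 1) + 2^2 + 2 + 1  →[2↦3]→  3^(3 + 1) + 3^3 + 3 + 1 = 112  −1 ⇒ G_1=111
G_1=111  [base 3] 3^(3 + 1) + 3^3 + 3  →[3↦4]→  4^(4 + 1) + 4^4 + 4 = 1284  −1 ⇒ G_2=1283
G_2=1283  [base 4] 4^(4 + 1) + 4^4 + 3  →[4↦5]→  5^(5 + 1) + 5^5 + 3 = 18753  −1 ⇒ G_3=18752
G_3=18752  [base 5] 5^(5 + 1) + 5^5 + 2  →[5↦6]→  6^(6 + 1) + 6^6 + 2 = 326594  −1 ⇒ G_4=326593
G_4=326593  [base 6] 6^(6 + 1) + 6^6 + 1  →[6↦7]→  7^(7 + 1) + 7^7 + 1 = 6588345  −1 ⇒ G_5=6588344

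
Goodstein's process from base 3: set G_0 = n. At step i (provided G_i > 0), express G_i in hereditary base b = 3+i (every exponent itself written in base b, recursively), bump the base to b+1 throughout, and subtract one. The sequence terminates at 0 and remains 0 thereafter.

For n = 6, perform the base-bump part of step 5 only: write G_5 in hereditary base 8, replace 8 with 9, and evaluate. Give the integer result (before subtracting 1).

7

G_0=6  [base 3] 2·3  →[3↦4]→  2·4 = 8  −1 ⇒ G_1=7
G_1=7  [base 4] 4 + 3  →[4↦5]→  5 + 3 = 8  −1 ⇒ G_2=7
G_2=7  [base 5] 5 + 2  →[5↦6]→  6 + 2 = 8  −1 ⇒ G_3=7
G_3=7  [base 6] 6 + 1  →[6↦7]→  7 + 1 = 8  −1 ⇒ G_4=7
G_4=7  [base 7] 7  →[7↦8]→  8 = 8  −1 ⇒ G_5=7
G_5=7  [base 8] 7  →[8↦9]→  7 = 7  −1 ⇒ G_6=6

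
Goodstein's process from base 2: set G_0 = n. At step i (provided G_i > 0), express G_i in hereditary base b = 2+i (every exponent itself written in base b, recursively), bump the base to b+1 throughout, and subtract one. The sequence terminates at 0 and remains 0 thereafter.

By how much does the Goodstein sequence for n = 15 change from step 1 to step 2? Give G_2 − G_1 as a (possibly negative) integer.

1172

(0) 15|_2 = 2^(2 + 1) + 2^2 + 2 + 1 ↦ 3^(3 + 1) + 3^3 + 3 + 1|_3 = 112 ⇒ 111
(1) 111|_3 = 3^(3 + 1) + 3^3 + 3 ↦ 4^(4 + 1) + 4^4 + 4|_4 = 1284 ⇒ 1283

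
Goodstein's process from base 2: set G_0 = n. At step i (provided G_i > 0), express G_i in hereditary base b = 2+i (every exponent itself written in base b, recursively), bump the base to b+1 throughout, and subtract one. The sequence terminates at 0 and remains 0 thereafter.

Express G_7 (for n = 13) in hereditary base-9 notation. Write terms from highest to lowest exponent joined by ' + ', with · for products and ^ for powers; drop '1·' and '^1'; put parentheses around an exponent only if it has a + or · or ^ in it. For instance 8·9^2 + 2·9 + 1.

9^(9 + 1) + 3·9^3 + 3·9^2 + 2·9 + 6

step 0: 13 = 2^(2 + 1) + 2^2 + 1; sub 3 for 2: 3^(3 + 1) + 3^3 + 1; = 109; G_1 = 109−1 = 108
step 1: 108 = 3^(3 + 1) + 3^3; sub 4 for 3: 4^(4 + 1) + 4^4; = 1280; G_2 = 1280−1 = 1279
step 2: 1279 = 4^(4 + 1) + 3·4^3 + 3·4^2 + 3·4 + 3; sub 5 for 4: 5^(5 + 1) + 3·5^3 + 3·5^2 + 3·5 + 3; = 16093; G_3 = 16093−1 = 16092
step 3: 16092 = 5^(5 + 1) + 3·5^3 + 3·5^2 + 3·5 + 2; sub 6 for 5: 6^(6 + 1) + 3·6^3 + 3·6^2 + 3·6 + 2; = 280712; G_4 = 280712−1 = 280711
step 4: 280711 = 6^(6 + 1) + 3·6^3 + 3·6^2 + 3·6 + 1; sub 7 for 6: 7^(7 + 1) + 3·7^3 + 3·7^2 + 3·7 + 1; = 5765999; G_5 = 5765999−1 = 5765998
step 5: 5765998 = 7^(7 + 1) + 3·7^3 + 3·7^2 + 3·7; sub 8 for 7: 8^(8 + 1) + 3·8^3 + 3·8^2 + 3·8; = 134219480; G_6 = 134219480−1 = 134219479
step 6: 134219479 = 8^(8 + 1) + 3·8^3 + 3·8^2 + 2·8 + 7; sub 9 for 8: 9^(9 + 1) + 3·9^3 + 3·9^2 + 2·9 + 7; = 3486786856; G_7 = 3486786856−1 = 3486786855
step 7: 3486786855 = 9^(9 + 1) + 3·9^3 + 3·9^2 + 2·9 + 6; sub 10 for 9: 10^(10 + 1) + 3·10^3 + 3·10^2 + 2·10 + 6; = 100000003326; G_8 = 100000003326−1 = 100000003325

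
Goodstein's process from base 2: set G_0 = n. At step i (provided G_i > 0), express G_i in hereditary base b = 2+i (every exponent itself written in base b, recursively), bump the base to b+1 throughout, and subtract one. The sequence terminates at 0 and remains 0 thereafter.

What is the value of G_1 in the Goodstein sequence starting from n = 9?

G_0 = 9. HB_2(9) = 2^(2 + 1) + 1. Bump = 82. G_1 = 81.
G_1 = 81. HB_3(81) = 3^(3 + 1). Bump = 1024. G_2 = 1023.

81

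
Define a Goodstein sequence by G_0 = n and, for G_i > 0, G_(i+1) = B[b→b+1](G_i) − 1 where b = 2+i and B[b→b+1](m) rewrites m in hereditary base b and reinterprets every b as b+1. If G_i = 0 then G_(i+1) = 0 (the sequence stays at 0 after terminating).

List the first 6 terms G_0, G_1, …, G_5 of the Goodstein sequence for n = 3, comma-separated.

3, 3, 3, 2, 1, 0

(0) 3|_2 = 2 + 1 ↦ 3 + 1|_3 = 4 ⇒ 3
(1) 3|_3 = 3 ↦ 4|_4 = 4 ⇒ 3
(2) 3|_4 = 3 ↦ 3|_5 = 3 ⇒ 2
(3) 2|_5 = 2 ↦ 2|_6 = 2 ⇒ 1
(4) 1|_6 = 1 ↦ 1|_7 = 1 ⇒ 0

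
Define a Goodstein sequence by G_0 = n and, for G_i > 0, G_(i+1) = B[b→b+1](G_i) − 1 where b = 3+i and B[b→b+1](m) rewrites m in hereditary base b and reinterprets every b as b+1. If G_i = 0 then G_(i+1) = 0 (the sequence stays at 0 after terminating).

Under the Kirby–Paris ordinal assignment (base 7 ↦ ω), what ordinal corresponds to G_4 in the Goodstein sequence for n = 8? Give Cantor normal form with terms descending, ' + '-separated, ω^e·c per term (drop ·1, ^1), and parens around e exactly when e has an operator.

ω + 4

G_0 = 8. HB_3(8) = 2·3 + 2. Bump = 10. G_1 = 9.
G_1 = 9. HB_4(9) = 2·4 + 1. Bump = 11. G_2 = 10.
G_2 = 10. HB_5(10) = 2·5. Bump = 12. G_3 = 11.
G_3 = 11. HB_6(11) = 6 + 5. Bump = 12. G_4 = 11.
G_4 = 11. HB_7(11) = 7 + 4. Bump = 12. G_5 = 11.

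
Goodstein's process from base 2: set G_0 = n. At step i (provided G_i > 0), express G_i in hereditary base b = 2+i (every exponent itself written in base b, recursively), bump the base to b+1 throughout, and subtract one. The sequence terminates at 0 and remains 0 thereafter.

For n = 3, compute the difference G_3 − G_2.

-1

G_0 = 3. HB_2(3) = 2 + 1. Bump = 4. G_1 = 3.
G_1 = 3. HB_3(3) = 3. Bump = 4. G_2 = 3.
G_2 = 3. HB_4(3) = 3. Bump = 3. G_3 = 2.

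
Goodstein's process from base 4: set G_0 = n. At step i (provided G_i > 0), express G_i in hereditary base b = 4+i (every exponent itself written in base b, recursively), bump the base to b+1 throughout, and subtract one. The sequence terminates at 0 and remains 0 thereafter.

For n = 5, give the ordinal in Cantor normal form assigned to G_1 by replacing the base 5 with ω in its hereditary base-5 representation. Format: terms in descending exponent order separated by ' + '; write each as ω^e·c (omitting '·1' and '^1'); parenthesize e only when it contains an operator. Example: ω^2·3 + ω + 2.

step 0: 5 = 4 + 1; sub 5 for 4: 5 + 1; = 6; G_1 = 6−1 = 5
step 1: 5 = 5; sub 6 for 5: 6; = 6; G_2 = 6−1 = 5

ω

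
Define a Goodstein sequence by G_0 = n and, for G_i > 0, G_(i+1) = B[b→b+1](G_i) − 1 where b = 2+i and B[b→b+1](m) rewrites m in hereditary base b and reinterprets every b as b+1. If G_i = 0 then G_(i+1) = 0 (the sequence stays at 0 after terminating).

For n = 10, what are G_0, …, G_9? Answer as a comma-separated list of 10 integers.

[0] 10 ≡ 2^(2 + 1) + 2 (base 2). Lift 3: 84. −1: 83.
[1] 83 ≡ 3^(3 + 1) + 2 (base 3). Lift 4: 1026. −1: 1025.
[2] 1025 ≡ 4^(4 + 1) + 1 (base 4). Lift 5: 15626. −1: 15625.
[3] 15625 ≡ 5^(5 + 1) (base 5). Lift 6: 279936. −1: 279935.
[4] 279935 ≡ 5·6^6 + 5·6^5 + 5·6^4 + 5·6^3 + 5·6^2 + 5·6 + 5 (base 6). Lift 7: 4215755. −1: 4215754.
[5] 4215754 ≡ 5·7^7 + 5·7^5 + 5·7^4 + 5·7^3 + 5·7^2 + 5·7 + 4 (base 7). Lift 8: 84073324. −1: 84073323.
[6] 84073323 ≡ 5·8^8 + 5·8^5 + 5·8^4 + 5·8^3 + 5·8^2 + 5·8 + 3 (base 8). Lift 9: 1937434593. −1: 1937434592.
[7] 1937434592 ≡ 5·9^9 + 5·9^5 + 5·9^4 + 5·9^3 + 5·9^2 + 5·9 + 2 (base 9). Lift 10: 50000555552. −1: 50000555551.
[8] 50000555551 ≡ 5·10^10 + 5·10^5 + 5·10^4 + 5·10^3 + 5·10^2 + 5·10 + 1 (base 10). Lift 11: 1426559238831. −1: 1426559238830.

10, 83, 1025, 15625, 279935, 4215754, 84073323, 1937434592, 50000555551, 1426559238830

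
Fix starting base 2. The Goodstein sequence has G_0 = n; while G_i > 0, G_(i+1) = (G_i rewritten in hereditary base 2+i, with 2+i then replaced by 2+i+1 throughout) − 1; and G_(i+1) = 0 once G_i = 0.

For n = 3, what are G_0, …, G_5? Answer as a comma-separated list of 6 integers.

G_0 = 3. HB_2(3) = 2 + 1. Bump = 4. G_1 = 3.
G_1 = 3. HB_3(3) = 3. Bump = 4. G_2 = 3.
G_2 = 3. HB_4(3) = 3. Bump = 3. G_3 = 2.
G_3 = 2. HB_5(2) = 2. Bump = 2. G_4 = 1.
G_4 = 1. HB_6(1) = 1. Bump = 1. G_5 = 0.

3, 3, 3, 2, 1, 0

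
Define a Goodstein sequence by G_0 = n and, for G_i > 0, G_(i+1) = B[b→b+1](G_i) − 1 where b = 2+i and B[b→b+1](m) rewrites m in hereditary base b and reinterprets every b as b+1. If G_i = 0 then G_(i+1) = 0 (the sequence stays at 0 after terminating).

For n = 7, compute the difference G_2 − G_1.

229

base 2: 7 = 2^2 + 2 + 1; at 3: 3^3 + 3 + 1 = 31; next = 30
base 3: 30 = 3^3 + 3; at 4: 4^4 + 4 = 260; next = 259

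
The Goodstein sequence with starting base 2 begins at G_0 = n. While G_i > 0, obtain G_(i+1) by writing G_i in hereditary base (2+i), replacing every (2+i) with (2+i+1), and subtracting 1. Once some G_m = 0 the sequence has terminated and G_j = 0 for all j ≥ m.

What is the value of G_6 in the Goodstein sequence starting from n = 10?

84073323

(0) 10|_2 = 2^(2 + 1) + 2 ↦ 3^(3 + 1) + 3|_3 = 84 ⇒ 83
(1) 83|_3 = 3^(3 + 1) + 2 ↦ 4^(4 + 1) + 2|_4 = 1026 ⇒ 1025
(2) 1025|_4 = 4^(4 + 1) + 1 ↦ 5^(5 + 1) + 1|_5 = 15626 ⇒ 15625
(3) 15625|_5 = 5^(5 + 1) ↦ 6^(6 + 1)|_6 = 279936 ⇒ 279935
(4) 279935|_6 = 5·6^6 + 5·6^5 + 5·6^4 + 5·6^3 + 5·6^2 + 5·6 + 5 ↦ 5·7^7 + 5·7^5 + 5·7^4 + 5·7^3 + 5·7^2 + 5·7 + 5|_7 = 4215755 ⇒ 4215754
(5) 4215754|_7 = 5·7^7 + 5·7^5 + 5·7^4 + 5·7^3 + 5·7^2 + 5·7 + 4 ↦ 5·8^8 + 5·8^5 + 5·8^4 + 5·8^3 + 5·8^2 + 5·8 + 4|_8 = 84073324 ⇒ 84073323
(6) 84073323|_8 = 5·8^8 + 5·8^5 + 5·8^4 + 5·8^3 + 5·8^2 + 5·8 + 3 ↦ 5·9^9 + 5·9^5 + 5·9^4 + 5·9^3 + 5·9^2 + 5·9 + 3|_9 = 1937434593 ⇒ 1937434592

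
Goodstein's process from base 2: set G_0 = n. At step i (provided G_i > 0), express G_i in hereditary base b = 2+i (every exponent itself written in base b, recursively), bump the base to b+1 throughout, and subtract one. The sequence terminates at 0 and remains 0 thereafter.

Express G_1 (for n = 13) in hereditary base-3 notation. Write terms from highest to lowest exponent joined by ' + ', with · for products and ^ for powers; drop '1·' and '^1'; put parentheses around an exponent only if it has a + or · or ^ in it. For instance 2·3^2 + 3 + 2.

3^(3 + 1) + 3^3

(0) 13|_2 = 2^(2 + 1) + 2^2 + 1 ↦ 3^(3 + 1) + 3^3 + 1|_3 = 109 ⇒ 108
(1) 108|_3 = 3^(3 + 1) + 3^3 ↦ 4^(4 + 1) + 4^4|_4 = 1280 ⇒ 1279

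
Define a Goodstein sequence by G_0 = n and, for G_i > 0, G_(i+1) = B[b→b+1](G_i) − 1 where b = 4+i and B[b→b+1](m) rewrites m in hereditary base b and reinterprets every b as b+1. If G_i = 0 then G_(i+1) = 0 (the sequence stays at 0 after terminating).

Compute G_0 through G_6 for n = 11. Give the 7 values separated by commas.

11 —HB4→ 2·4 + 3 —bump→ 2·5 + 3 = 13 —(−1)→ 12
12 —HB5→ 2·5 + 2 —bump→ 2·6 + 2 = 14 —(−1)→ 13
13 —HB6→ 2·6 + 1 —bump→ 2·7 + 1 = 15 —(−1)→ 14
14 —HB7→ 2·7 —bump→ 2·8 = 16 —(−1)→ 15
15 —HB8→ 8 + 7 —bump→ 9 + 7 = 16 —(−1)→ 15
15 —HB9→ 9 + 6 —bump→ 10 + 6 = 16 —(−1)→ 15

11, 12, 13, 14, 15, 15, 15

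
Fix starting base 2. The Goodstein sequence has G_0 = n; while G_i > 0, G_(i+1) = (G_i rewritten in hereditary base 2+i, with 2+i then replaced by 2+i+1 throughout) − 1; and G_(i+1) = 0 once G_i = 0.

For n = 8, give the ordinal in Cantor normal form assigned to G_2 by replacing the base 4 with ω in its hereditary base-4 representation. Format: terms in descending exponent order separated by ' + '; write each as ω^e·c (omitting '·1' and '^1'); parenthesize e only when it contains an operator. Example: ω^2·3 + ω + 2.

ω^ω·2 + ω^2·2 + ω·2 + 1

[0] 8 ≡ 2^(2 + 1) (base 2). Lift 3: 81. −1: 80.
[1] 80 ≡ 2·3^3 + 2·3^2 + 2·3 + 2 (base 3). Lift 4: 554. −1: 553.
[2] 553 ≡ 2·4^4 + 2·4^2 + 2·4 + 1 (base 4). Lift 5: 6311. −1: 6310.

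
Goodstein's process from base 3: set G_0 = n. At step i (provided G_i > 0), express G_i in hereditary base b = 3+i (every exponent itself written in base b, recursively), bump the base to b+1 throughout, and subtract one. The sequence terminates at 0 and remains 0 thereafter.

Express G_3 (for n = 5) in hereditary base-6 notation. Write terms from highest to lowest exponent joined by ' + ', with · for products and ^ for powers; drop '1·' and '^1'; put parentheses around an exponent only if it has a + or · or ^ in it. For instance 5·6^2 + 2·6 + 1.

5

(0) 5|_3 = 3 + 2 ↦ 4 + 2|_4 = 6 ⇒ 5
(1) 5|_4 = 4 + 1 ↦ 5 + 1|_5 = 6 ⇒ 5
(2) 5|_5 = 5 ↦ 6|_6 = 6 ⇒ 5
(3) 5|_6 = 5 ↦ 5|_7 = 5 ⇒ 4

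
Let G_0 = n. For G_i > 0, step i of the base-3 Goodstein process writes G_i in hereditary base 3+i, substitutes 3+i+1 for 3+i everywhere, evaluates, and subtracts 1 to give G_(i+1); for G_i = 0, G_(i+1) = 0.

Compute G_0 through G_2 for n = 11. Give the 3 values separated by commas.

base 3: 11 = 3^2 + 2; at 4: 4^2 + 2 = 18; next = 17
base 4: 17 = 4^2 + 1; at 5: 5^2 + 1 = 26; next = 25

11, 17, 25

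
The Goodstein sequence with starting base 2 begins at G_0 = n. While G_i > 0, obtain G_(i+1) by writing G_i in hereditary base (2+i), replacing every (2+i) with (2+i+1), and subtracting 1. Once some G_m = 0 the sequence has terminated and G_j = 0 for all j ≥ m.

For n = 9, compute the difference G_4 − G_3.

130901

[0] 9 ≡ 2^(2 + 1) + 1 (base 2). Lift 3: 82. −1: 81.
[1] 81 ≡ 3^(3 + 1) (base 3). Lift 4: 1024. −1: 1023.
[2] 1023 ≡ 3·4^4 + 3·4^3 + 3·4^2 + 3·4 + 3 (base 4). Lift 5: 9843. −1: 9842.
[3] 9842 ≡ 3·5^5 + 3·5^3 + 3·5^2 + 3·5 + 2 (base 5). Lift 6: 140744. −1: 140743.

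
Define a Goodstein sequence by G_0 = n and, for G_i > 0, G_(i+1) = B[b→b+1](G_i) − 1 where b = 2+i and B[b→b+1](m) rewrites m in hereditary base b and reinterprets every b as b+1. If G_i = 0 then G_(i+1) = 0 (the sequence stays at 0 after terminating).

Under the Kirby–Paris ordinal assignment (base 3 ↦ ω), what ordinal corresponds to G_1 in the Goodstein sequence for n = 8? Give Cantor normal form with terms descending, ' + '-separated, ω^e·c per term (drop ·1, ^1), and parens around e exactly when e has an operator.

ω^ω·2 + ω^2·2 + ω·2 + 2

step 0: 8 = 2^(2 + 1); sub 3 for 2: 3^(3 + 1); = 81; G_1 = 81−1 = 80
step 1: 80 = 2·3^3 + 2·3^2 + 2·3 + 2; sub 4 for 3: 2·4^4 + 2·4^2 + 2·4 + 2; = 554; G_2 = 554−1 = 553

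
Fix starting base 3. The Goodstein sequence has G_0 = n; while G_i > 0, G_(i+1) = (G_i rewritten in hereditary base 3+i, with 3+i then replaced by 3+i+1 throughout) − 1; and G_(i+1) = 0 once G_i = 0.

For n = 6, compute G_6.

G_0=6  [base 3] 2·3  →[3↦4]→  2·4 = 8  −1 ⇒ G_1=7
G_1=7  [base 4] 4 + 3  →[4↦5]→  5 + 3 = 8  −1 ⇒ G_2=7
G_2=7  [base 5] 5 + 2  →[5↦6]→  6 + 2 = 8  −1 ⇒ G_3=7
G_3=7  [base 6] 6 + 1  →[6↦7]→  7 + 1 = 8  −1 ⇒ G_4=7
G_4=7  [base 7] 7  →[7↦8]→  8 = 8  −1 ⇒ G_5=7
G_5=7  [base 8] 7  →[8↦9]→  7 = 7  −1 ⇒ G_6=6
G_6=6  [base 9] 6  →[9↦10]→  6 = 6  −1 ⇒ G_7=5

6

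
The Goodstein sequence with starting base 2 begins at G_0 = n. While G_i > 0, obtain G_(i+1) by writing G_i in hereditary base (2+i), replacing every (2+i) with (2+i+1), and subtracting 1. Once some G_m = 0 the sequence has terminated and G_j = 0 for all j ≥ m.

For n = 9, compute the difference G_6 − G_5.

47861573

[0] 9 ≡ 2^(2 + 1) + 1 (base 2). Lift 3: 82. −1: 81.
[1] 81 ≡ 3^(3 + 1) (base 3). Lift 4: 1024. −1: 1023.
[2] 1023 ≡ 3·4^4 + 3·4^3 + 3·4^2 + 3·4 + 3 (base 4). Lift 5: 9843. −1: 9842.
[3] 9842 ≡ 3·5^5 + 3·5^3 + 3·5^2 + 3·5 + 2 (base 5). Lift 6: 140744. −1: 140743.
[4] 140743 ≡ 3·6^6 + 3·6^3 + 3·6^2 + 3·6 + 1 (base 6). Lift 7: 2471827. −1: 2471826.
[5] 2471826 ≡ 3·7^7 + 3·7^3 + 3·7^2 + 3·7 (base 7). Lift 8: 50333400. −1: 50333399.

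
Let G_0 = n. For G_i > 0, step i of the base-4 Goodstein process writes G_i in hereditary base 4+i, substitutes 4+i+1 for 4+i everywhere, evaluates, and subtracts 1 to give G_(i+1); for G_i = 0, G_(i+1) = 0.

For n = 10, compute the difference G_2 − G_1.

1

base 4: 10 = 2·4 + 2; at 5: 2·5 + 2 = 12; next = 11
base 5: 11 = 2·5 + 1; at 6: 2·6 + 1 = 13; next = 12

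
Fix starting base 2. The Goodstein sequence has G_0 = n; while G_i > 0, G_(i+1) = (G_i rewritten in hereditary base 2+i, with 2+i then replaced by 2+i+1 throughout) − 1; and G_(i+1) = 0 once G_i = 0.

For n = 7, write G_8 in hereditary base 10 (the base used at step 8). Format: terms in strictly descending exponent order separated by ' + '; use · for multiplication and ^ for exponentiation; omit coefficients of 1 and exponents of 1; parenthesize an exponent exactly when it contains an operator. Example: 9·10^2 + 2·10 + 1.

step 0: 7 = 2^2 + 2 + 1; sub 3 for 2: 3^3 + 3 + 1; = 31; G_1 = 31−1 = 30
step 1: 30 = 3^3 + 3; sub 4 for 3: 4^4 + 4; = 260; G_2 = 260−1 = 259
step 2: 259 = 4^4 + 3; sub 5 for 4: 5^5 + 3; = 3128; G_3 = 3128−1 = 3127
step 3: 3127 = 5^5 + 2; sub 6 for 5: 6^6 + 2; = 46658; G_4 = 46658−1 = 46657
step 4: 46657 = 6^6 + 1; sub 7 for 6: 7^7 + 1; = 823544; G_5 = 823544−1 = 823543
step 5: 823543 = 7^7; sub 8 for 7: 8^8; = 16777216; G_6 = 16777216−1 = 16777215
step 6: 16777215 = 7·8^7 + 7·8^6 + 7·8^5 + 7·8^4 + 7·8^3 + 7·8^2 + 7·8 + 7; sub 9 for 8: 7·9^7 + 7·9^6 + 7·9^5 + 7·9^4 + 7·9^3 + 7·9^2 + 7·9 + 7; = 37665880; G_7 = 37665880−1 = 37665879
step 7: 37665879 = 7·9^7 + 7·9^6 + 7·9^5 + 7·9^4 + 7·9^3 + 7·9^2 + 7·9 + 6; sub 10 for 9: 7·10^7 + 7·10^6 + 7·10^5 + 7·10^4 + 7·10^3 + 7·10^2 + 7·10 + 6; = 77777776; G_8 = 77777776−1 = 77777775

7·10^7 + 7·10^6 + 7·10^5 + 7·10^4 + 7·10^3 + 7·10^2 + 7·10 + 5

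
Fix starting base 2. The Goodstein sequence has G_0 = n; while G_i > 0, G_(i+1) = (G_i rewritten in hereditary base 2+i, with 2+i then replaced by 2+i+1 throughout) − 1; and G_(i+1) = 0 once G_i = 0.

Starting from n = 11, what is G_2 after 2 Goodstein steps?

1027

G_0=11  [base 2] 2^(2 + 1) + 2 + 1  →[2↦3]→  3^(3 + 1) + 3 + 1 = 85  −1 ⇒ G_1=84
G_1=84  [base 3] 3^(3 + 1) + 3  →[3↦4]→  4^(4 + 1) + 4 = 1028  −1 ⇒ G_2=1027
G_2=1027  [base 4] 4^(4 + 1) + 3  →[4↦5]→  5^(5 + 1) + 3 = 15628  −1 ⇒ G_3=15627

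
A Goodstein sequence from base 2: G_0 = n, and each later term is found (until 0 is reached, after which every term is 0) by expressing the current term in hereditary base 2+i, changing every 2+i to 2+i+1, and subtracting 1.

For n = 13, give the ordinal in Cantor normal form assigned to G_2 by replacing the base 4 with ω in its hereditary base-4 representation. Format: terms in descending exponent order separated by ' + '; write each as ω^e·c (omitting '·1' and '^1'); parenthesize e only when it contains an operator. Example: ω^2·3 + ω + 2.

ω^(ω + 1) + ω^3·3 + ω^2·3 + ω·3 + 3

base 2: 13 = 2^(2 + 1) + 2^2 + 1; at 3: 3^(3 + 1) + 3^3 + 1 = 109; next = 108
base 3: 108 = 3^(3 + 1) + 3^3; at 4: 4^(4 + 1) + 4^4 = 1280; next = 1279
base 4: 1279 = 4^(4 + 1) + 3·4^3 + 3·4^2 + 3·4 + 3; at 5: 5^(5 + 1) + 3·5^3 + 3·5^2 + 3·5 + 3 = 16093; next = 16092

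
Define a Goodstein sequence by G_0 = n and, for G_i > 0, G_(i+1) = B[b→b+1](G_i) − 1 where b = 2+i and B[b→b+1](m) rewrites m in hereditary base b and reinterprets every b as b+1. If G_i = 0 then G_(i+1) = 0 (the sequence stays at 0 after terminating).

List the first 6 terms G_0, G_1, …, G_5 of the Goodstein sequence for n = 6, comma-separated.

6, 29, 257, 3125, 46655, 98039

step 0: 6 = 2^2 + 2; sub 3 for 2: 3^3 + 3; = 30; G_1 = 30−1 = 29
step 1: 29 = 3^3 + 2; sub 4 for 3: 4^4 + 2; = 258; G_2 = 258−1 = 257
step 2: 257 = 4^4 + 1; sub 5 for 4: 5^5 + 1; = 3126; G_3 = 3126−1 = 3125
step 3: 3125 = 5^5; sub 6 for 5: 6^6; = 46656; G_4 = 46656−1 = 46655
step 4: 46655 = 5·6^5 + 5·6^4 + 5·6^3 + 5·6^2 + 5·6 + 5; sub 7 for 6: 5·7^5 + 5·7^4 + 5·7^3 + 5·7^2 + 5·7 + 5; = 98040; G_5 = 98040−1 = 98039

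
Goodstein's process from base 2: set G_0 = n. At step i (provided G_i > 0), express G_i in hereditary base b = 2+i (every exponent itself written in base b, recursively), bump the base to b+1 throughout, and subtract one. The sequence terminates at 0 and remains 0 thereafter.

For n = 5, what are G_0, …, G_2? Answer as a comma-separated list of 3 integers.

5, 27, 255

5 —HB2→ 2^2 + 1 —bump→ 3^3 + 1 = 28 —(−1)→ 27
27 —HB3→ 3^3 —bump→ 4^4 = 256 —(−1)→ 255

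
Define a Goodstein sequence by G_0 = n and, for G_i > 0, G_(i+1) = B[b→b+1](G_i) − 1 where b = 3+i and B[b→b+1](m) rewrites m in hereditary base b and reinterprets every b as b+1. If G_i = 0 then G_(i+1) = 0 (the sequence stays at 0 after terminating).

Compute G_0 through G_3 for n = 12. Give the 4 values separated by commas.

12, 19, 27, 37

(0) 12|_3 = 3^2 + 3 ↦ 4^2 + 4|_4 = 20 ⇒ 19
(1) 19|_4 = 4^2 + 3 ↦ 5^2 + 3|_5 = 28 ⇒ 27
(2) 27|_5 = 5^2 + 2 ↦ 6^2 + 2|_6 = 38 ⇒ 37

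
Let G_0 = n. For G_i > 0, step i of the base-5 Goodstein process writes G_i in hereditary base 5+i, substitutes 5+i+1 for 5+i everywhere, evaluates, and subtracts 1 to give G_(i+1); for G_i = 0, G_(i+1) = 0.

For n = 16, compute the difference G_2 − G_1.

(0) 16|_5 = 3·5 + 1 ↦ 3·6 + 1|_6 = 19 ⇒ 18
(1) 18|_6 = 3·6 ↦ 3·7|_7 = 21 ⇒ 20

2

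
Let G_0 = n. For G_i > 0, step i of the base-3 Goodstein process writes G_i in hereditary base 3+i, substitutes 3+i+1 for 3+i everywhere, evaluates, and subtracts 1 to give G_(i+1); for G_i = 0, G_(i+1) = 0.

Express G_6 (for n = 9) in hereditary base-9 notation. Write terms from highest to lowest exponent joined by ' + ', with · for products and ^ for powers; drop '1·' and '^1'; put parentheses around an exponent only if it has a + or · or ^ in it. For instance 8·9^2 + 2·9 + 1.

base 3: 9 = 3^2; at 4: 4^2 = 16; next = 15
base 4: 15 = 3·4 + 3; at 5: 3·5 + 3 = 18; next = 17
base 5: 17 = 3·5 + 2; at 6: 3·6 + 2 = 20; next = 19
base 6: 19 = 3·6 + 1; at 7: 3·7 + 1 = 22; next = 21
base 7: 21 = 3·7; at 8: 3·8 = 24; next = 23
base 8: 23 = 2·8 + 7; at 9: 2·9 + 7 = 25; next = 24

2·9 + 6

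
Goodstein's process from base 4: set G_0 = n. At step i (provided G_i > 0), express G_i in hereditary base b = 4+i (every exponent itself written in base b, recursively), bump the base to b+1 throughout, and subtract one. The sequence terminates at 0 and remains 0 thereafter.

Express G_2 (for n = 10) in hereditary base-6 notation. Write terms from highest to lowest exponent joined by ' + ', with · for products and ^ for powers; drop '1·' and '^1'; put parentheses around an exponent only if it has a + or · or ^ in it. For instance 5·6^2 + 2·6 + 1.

[0] 10 ≡ 2·4 + 2 (base 4). Lift 5: 12. −1: 11.
[1] 11 ≡ 2·5 + 1 (base 5). Lift 6: 13. −1: 12.

2·6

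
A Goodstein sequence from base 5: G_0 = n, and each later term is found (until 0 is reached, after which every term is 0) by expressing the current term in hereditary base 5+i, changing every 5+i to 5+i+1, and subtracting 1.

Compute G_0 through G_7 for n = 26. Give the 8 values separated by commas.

base 5: 26 = 5^2 + 1; at 6: 6^2 + 1 = 37; next = 36
base 6: 36 = 6^2; at 7: 7^2 = 49; next = 48
base 7: 48 = 6·7 + 6; at 8: 6·8 + 6 = 54; next = 53
base 8: 53 = 6·8 + 5; at 9: 6·9 + 5 = 59; next = 58
base 9: 58 = 6·9 + 4; at 10: 6·10 + 4 = 64; next = 63
base 10: 63 = 6·10 + 3; at 11: 6·11 + 3 = 69; next = 68
base 11: 68 = 6·11 + 2; at 12: 6·12 + 2 = 74; next = 73

26, 36, 48, 53, 58, 63, 68, 73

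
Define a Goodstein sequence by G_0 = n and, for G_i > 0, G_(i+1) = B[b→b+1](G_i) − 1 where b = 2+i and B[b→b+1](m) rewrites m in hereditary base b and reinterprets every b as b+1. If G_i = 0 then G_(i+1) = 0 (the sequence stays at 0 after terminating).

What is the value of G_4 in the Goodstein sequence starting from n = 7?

46657

(0) 7|_2 = 2^2 + 2 + 1 ↦ 3^3 + 3 + 1|_3 = 31 ⇒ 30
(1) 30|_3 = 3^3 + 3 ↦ 4^4 + 4|_4 = 260 ⇒ 259
(2) 259|_4 = 4^4 + 3 ↦ 5^5 + 3|_5 = 3128 ⇒ 3127
(3) 3127|_5 = 5^5 + 2 ↦ 6^6 + 2|_6 = 46658 ⇒ 46657
(4) 46657|_6 = 6^6 + 1 ↦ 7^7 + 1|_7 = 823544 ⇒ 823543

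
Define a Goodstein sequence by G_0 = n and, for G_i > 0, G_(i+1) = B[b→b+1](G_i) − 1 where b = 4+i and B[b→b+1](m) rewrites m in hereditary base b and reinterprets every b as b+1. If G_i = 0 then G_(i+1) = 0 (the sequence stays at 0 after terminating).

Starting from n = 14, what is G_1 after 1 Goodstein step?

16

(0) 14|_4 = 3·4 + 2 ↦ 3·5 + 2|_5 = 17 ⇒ 16
(1) 16|_5 = 3·5 + 1 ↦ 3·6 + 1|_6 = 19 ⇒ 18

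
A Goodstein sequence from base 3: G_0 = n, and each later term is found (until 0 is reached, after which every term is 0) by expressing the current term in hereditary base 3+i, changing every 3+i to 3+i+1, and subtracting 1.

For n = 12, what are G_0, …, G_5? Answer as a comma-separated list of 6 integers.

G_0=12  [base 3] 3^2 + 3  →[3↦4]→  4^2 + 4 = 20  −1 ⇒ G_1=19
G_1=19  [base 4] 4^2 + 3  →[4↦5]→  5^2 + 3 = 28  −1 ⇒ G_2=27
G_2=27  [base 5] 5^2 + 2  →[5↦6]→  6^2 + 2 = 38  −1 ⇒ G_3=37
G_3=37  [base 6] 6^2 + 1  →[6↦7]→  7^2 + 1 = 50  −1 ⇒ G_4=49
G_4=49  [base 7] 7^2  →[7↦8]→  8^2 = 64  −1 ⇒ G_5=63

12, 19, 27, 37, 49, 63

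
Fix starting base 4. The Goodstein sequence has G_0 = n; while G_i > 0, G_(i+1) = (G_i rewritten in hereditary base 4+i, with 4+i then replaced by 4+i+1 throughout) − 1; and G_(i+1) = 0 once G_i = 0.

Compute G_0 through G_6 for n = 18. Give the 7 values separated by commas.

base 4: 18 = 4^2 + 2; at 5: 5^2 + 2 = 27; next = 26
base 5: 26 = 5^2 + 1; at 6: 6^2 + 1 = 37; next = 36
base 6: 36 = 6^2; at 7: 7^2 = 49; next = 48
base 7: 48 = 6·7 + 6; at 8: 6·8 + 6 = 54; next = 53
base 8: 53 = 6·8 + 5; at 9: 6·9 + 5 = 59; next = 58
base 9: 58 = 6·9 + 4; at 10: 6·10 + 4 = 64; next = 63

18, 26, 36, 48, 53, 58, 63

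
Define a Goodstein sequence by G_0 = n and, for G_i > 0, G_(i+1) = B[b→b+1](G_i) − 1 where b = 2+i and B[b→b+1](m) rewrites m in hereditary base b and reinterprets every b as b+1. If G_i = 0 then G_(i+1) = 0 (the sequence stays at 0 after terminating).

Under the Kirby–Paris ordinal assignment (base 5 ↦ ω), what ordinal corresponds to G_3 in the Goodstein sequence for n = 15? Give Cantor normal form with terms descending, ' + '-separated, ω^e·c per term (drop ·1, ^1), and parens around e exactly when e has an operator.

ω^(ω + 1) + ω^ω + 2

step 0: 15 = 2^(2 + 1) + 2^2 + 2 + 1; sub 3 for 2: 3^(3 + 1) + 3^3 + 3 + 1; = 112; G_1 = 112−1 = 111
step 1: 111 = 3^(3 + 1) + 3^3 + 3; sub 4 for 3: 4^(4 + 1) + 4^4 + 4; = 1284; G_2 = 1284−1 = 1283
step 2: 1283 = 4^(4 + 1) + 4^4 + 3; sub 5 for 4: 5^(5 + 1) + 5^5 + 3; = 18753; G_3 = 18753−1 = 18752
step 3: 18752 = 5^(5 + 1) + 5^5 + 2; sub 6 for 5: 6^(6 + 1) + 6^6 + 2; = 326594; G_4 = 326594−1 = 326593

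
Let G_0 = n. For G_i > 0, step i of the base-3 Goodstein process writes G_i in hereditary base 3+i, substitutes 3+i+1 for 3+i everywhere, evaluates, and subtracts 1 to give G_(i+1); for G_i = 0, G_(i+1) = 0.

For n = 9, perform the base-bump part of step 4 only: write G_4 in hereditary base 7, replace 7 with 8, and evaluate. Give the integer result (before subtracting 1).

24

G_0=9  [base 3] 3^2  →[3↦4]→  4^2 = 16  −1 ⇒ G_1=15
G_1=15  [base 4] 3·4 + 3  →[4↦5]→  3·5 + 3 = 18  −1 ⇒ G_2=17
G_2=17  [base 5] 3·5 + 2  →[5↦6]→  3·6 + 2 = 20  −1 ⇒ G_3=19
G_3=19  [base 6] 3·6 + 1  →[6↦7]→  3·7 + 1 = 22  −1 ⇒ G_4=21
G_4=21  [base 7] 3·7  →[7↦8]→  3·8 = 24  −1 ⇒ G_5=23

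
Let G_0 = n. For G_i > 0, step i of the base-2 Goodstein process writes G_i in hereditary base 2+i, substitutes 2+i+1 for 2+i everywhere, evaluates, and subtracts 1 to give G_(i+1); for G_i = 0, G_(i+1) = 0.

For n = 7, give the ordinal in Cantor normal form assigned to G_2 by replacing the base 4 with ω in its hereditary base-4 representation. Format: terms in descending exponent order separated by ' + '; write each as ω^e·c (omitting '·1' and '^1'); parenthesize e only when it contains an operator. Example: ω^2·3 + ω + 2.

[0] 7 ≡ 2^2 + 2 + 1 (base 2). Lift 3: 31. −1: 30.
[1] 30 ≡ 3^3 + 3 (base 3). Lift 4: 260. −1: 259.
[2] 259 ≡ 4^4 + 3 (base 4). Lift 5: 3128. −1: 3127.

ω^ω + 3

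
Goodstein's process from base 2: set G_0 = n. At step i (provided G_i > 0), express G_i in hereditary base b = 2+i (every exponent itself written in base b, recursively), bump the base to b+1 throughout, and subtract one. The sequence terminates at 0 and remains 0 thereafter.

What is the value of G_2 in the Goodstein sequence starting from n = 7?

7 —HB2→ 2^2 + 2 + 1 —bump→ 3^3 + 3 + 1 = 31 —(−1)→ 30
30 —HB3→ 3^3 + 3 —bump→ 4^4 + 4 = 260 —(−1)→ 259

259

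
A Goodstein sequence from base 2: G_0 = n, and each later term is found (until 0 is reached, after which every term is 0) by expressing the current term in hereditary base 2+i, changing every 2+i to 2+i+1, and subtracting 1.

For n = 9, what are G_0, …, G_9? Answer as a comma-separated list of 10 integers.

G_0=9  [base 2] 2^(2 + 1) + 1  →[2↦3]→  3^(3 + 1) + 1 = 82  −1 ⇒ G_1=81
G_1=81  [base 3] 3^(3 + 1)  →[3↦4]→  4^(4 + 1) = 1024  −1 ⇒ G_2=1023
G_2=1023  [base 4] 3·4^4 + 3·4^3 + 3·4^2 + 3·4 + 3  →[4↦5]→  3·5^5 + 3·5^3 + 3·5^2 + 3·5 + 3 = 9843  −1 ⇒ G_3=9842
G_3=9842  [base 5] 3·5^5 + 3·5^3 + 3·5^2 + 3·5 + 2  →[5↦6]→  3·6^6 + 3·6^3 + 3·6^2 + 3·6 + 2 = 140744  −1 ⇒ G_4=140743
G_4=140743  [base 6] 3·6^6 + 3·6^3 + 3·6^2 + 3·6 + 1  →[6↦7]→  3·7^7 + 3·7^3 + 3·7^2 + 3·7 + 1 = 2471827  −1 ⇒ G_5=2471826
G_5=2471826  [base 7] 3·7^7 + 3·7^3 + 3·7^2 + 3·7  →[7↦8]→  3·8^8 + 3·8^3 + 3·8^2 + 3·8 = 50333400  −1 ⇒ G_6=50333399
G_6=50333399  [base 8] 3·8^8 + 3·8^3 + 3·8^2 + 2·8 + 7  →[8↦9]→  3·9^9 + 3·9^3 + 3·9^2 + 2·9 + 7 = 1162263922  −1 ⇒ G_7=1162263921
G_7=1162263921  [base 9] 3·9^9 + 3·9^3 + 3·9^2 + 2·9 + 6  →[9↦10]→  3·10^10 + 3·10^3 + 3·10^2 + 2·10 + 6 = 30000003326  −1 ⇒ G_8=30000003325
G_8=30000003325  [base 10] 3·10^10 + 3·10^3 + 3·10^2 + 2·10 + 5  →[10↦11]→  3·11^11 + 3·11^3 + 3·11^2 + 2·11 + 5 = 855935016216  −1 ⇒ G_9=855935016215

9, 81, 1023, 9842, 140743, 2471826, 50333399, 1162263921, 30000003325, 855935016215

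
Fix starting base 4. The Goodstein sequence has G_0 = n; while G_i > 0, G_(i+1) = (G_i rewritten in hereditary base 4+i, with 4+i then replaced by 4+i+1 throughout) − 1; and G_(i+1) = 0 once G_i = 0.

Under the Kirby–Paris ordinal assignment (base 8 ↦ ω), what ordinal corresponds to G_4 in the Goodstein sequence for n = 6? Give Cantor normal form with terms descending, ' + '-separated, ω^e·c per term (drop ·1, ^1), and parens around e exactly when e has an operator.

5

step 0: 6 = 4 + 2; sub 5 for 4: 5 + 2; = 7; G_1 = 7−1 = 6
step 1: 6 = 5 + 1; sub 6 for 5: 6 + 1; = 7; G_2 = 7−1 = 6
step 2: 6 = 6; sub 7 for 6: 7; = 7; G_3 = 7−1 = 6
step 3: 6 = 6; sub 8 for 7: 6; = 6; G_4 = 6−1 = 5
step 4: 5 = 5; sub 9 for 8: 5; = 5; G_5 = 5−1 = 4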